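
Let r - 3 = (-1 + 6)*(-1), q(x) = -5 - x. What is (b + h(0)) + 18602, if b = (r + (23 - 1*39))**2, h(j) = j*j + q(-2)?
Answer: 18923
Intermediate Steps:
r = -2 (r = 3 + (-1 + 6)*(-1) = 3 + 5*(-1) = 3 - 5 = -2)
h(j) = -3 + j**2 (h(j) = j*j + (-5 - 1*(-2)) = j**2 + (-5 + 2) = j**2 - 3 = -3 + j**2)
b = 324 (b = (-2 + (23 - 1*39))**2 = (-2 + (23 - 39))**2 = (-2 - 16)**2 = (-18)**2 = 324)
(b + h(0)) + 18602 = (324 + (-3 + 0**2)) + 18602 = (324 + (-3 + 0)) + 18602 = (324 - 3) + 18602 = 321 + 18602 = 18923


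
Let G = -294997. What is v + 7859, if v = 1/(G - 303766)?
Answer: 4705678416/598763 ≈ 7859.0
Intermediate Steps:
v = -1/598763 (v = 1/(-294997 - 303766) = 1/(-598763) = -1/598763 ≈ -1.6701e-6)
v + 7859 = -1/598763 + 7859 = 4705678416/598763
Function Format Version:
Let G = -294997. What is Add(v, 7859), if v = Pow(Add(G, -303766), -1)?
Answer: Rational(4705678416, 598763) ≈ 7859.0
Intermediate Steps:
v = Rational(-1, 598763) (v = Pow(Add(-294997, -303766), -1) = Pow(-598763, -1) = Rational(-1, 598763) ≈ -1.6701e-6)
Add(v, 7859) = Add(Rational(-1, 598763), 7859) = Rational(4705678416, 598763)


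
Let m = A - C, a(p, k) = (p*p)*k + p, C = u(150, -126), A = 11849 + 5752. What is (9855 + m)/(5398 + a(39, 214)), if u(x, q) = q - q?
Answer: 27456/330931 ≈ 0.082966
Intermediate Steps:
u(x, q) = 0
A = 17601
C = 0
a(p, k) = p + k*p**2 (a(p, k) = p**2*k + p = k*p**2 + p = p + k*p**2)
m = 17601 (m = 17601 - 1*0 = 17601 + 0 = 17601)
(9855 + m)/(5398 + a(39, 214)) = (9855 + 17601)/(5398 + 39*(1 + 214*39)) = 27456/(5398 + 39*(1 + 8346)) = 27456/(5398 + 39*8347) = 27456/(5398 + 325533) = 27456/330931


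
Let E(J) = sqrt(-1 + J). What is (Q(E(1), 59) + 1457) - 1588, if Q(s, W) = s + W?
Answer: -72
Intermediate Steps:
Q(s, W) = W + s
(Q(E(1), 59) + 1457) - 1588 = ((59 + sqrt(-1 + 1)) + 1457) - 1588 = ((59 + sqrt(0)) + 1457) - 1588 = ((59 + 0) + 1457) - 1588 = (59 + 1457) - 1588 = 1516 - 1588 = -72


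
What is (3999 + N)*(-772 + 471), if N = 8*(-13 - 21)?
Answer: -1121827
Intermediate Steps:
N = -272 (N = 8*(-34) = -272)
(3999 + N)*(-772 + 471) = (3999 - 272)*(-772 + 471) = 3727*(-301) = -1121827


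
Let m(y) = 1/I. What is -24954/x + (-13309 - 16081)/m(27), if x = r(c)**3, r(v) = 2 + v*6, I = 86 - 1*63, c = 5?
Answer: -11075104957/16384 ≈ -6.7597e+5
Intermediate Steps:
I = 23 (I = 86 - 63 = 23)
r(v) = 2 + 6*v
m(y) = 1/23
x = 32768 (x = (2 + 6*5)**3 = (2 + 30)**3 = 32**3 = 32768)
-24954/x + (-13309 - 16081)/m(27) = -24954/32768 + (-13309 - 16081)/(1/23) = -24954*1/32768 - 29390*23 = -12477/16384 - 675970 = -11075104957/16384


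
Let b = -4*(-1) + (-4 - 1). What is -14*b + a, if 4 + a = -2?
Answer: 8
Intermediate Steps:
a = -6 (a = -4 - 2 = -6)
b = -1 (b = 4 - 5 = -1)
-14*b + a = -14*(-1) - 6 = 14 - 6 = 8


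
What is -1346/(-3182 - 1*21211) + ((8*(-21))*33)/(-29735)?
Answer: 175258102/725325855 ≈ 0.24163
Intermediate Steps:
-1346/(-3182 - 1*21211) + ((8*(-21))*33)/(-29735) = -1346/(-3182 - 21211) - 168*33*(-1/29735) = -1346/(-24393) - 5544*(-1/29735) = -1346*(-1/24393) + 5544/29735 = 1346/24393 + 5544/29735 = 175258102/725325855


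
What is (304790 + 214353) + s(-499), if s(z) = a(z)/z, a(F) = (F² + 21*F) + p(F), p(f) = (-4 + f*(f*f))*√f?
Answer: 518665 + 124251503*I*√499/499 ≈ 5.1867e+5 + 5.5623e+6*I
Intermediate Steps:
p(f) = √f*(-4 + f³) (p(f) = (-4 + f*f²)*√f = (-4 + f³)*√f = √f*(-4 + f³))
a(F) = F² + 21*F + √F*(-4 + F³) (a(F) = (F² + 21*F) + √F*(-4 + F³) = F² + 21*F + √F*(-4 + F³))
s(z) = (z² + 21*z + √z*(-4 + z³))/z
(304790 + 214353) + s(-499) = (304790 + 214353) + (21 - 499 + (-499)^(5/2) - (-4)*I*√499/499) = 519143 + (21 - 499 + 249001*I*√499 - (-4)*I*√499/499) = 519143 + (21 - 499 + 249001*I*√499 + 4*I*√499/499) = 519143 + (-478 + 124251503*I*√499/499) = 518665 + 124251503*I*√499/499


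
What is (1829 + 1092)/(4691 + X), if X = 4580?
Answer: 23/73 ≈ 0.31507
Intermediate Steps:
(1829 + 1092)/(4691 + X) = (1829 + 1092)/(4691 + 4580) = 2921/9271 = 2921*(1/9271) = 23/73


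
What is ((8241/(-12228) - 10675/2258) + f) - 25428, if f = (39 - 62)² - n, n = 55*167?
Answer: -156872744549/4601804 ≈ -34089.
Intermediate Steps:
n = 9185
f = -8656 (f = (39 - 62)² - 1*9185 = (-23)² - 9185 = 529 - 9185 = -8656)
((8241/(-12228) - 10675/2258) + f) - 25428 = ((8241/(-12228) - 10675/2258) - 8656) - 25428 = ((8241*(-1/12228) - 10675*1/2258) - 8656) - 25428 = ((-2747/4076 - 10675/2258) - 8656) - 25428 = (-24857013/4601804 - 8656) - 25428 = -39858072437/4601804 - 25428 = -156872744549/4601804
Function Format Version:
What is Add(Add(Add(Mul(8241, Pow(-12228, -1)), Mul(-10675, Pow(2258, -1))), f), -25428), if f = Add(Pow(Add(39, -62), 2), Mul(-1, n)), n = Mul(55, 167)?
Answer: Rational(-156872744549, 4601804) ≈ -34089.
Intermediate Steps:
n = 9185
f = -8656 (f = Add(Pow(Add(39, -62), 2), Mul(-1, 9185)) = Add(Pow(-23, 2), -9185) = Add(529, -9185) = -8656)
Add(Add(Add(Mul(8241, Pow(-12228, -1)), Mul(-10675, Pow(2258, -1))), f), -25428) = Add(Add(Add(Mul(8241, Pow(-12228, -1)), Mul(-10675, Pow(2258, -1))), -8656), -25428) = Add(Add(Add(Mul(8241, Rational(-1, 12228)), Mul(-10675, Rational(1, 2258))), -8656), -25428) = Add(Add(Add(Rational(-2747, 4076), Rational(-10675, 2258)), -8656), -25428) = Add(Add(Rational(-24857013, 4601804), -8656), -25428) = Add(Rational(-39858072437, 4601804), -25428) = Rational(-156872744549, 4601804)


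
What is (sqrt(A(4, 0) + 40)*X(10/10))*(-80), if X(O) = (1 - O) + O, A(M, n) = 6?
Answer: -80*sqrt(46) ≈ -542.59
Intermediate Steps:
X(O) = 1
(sqrt(A(4, 0) + 40)*X(10/10))*(-80) = (sqrt(6 + 40)*1)*(-80) = (sqrt(46)*1)*(-80) = sqrt(46)*(-80) = -80*sqrt(46)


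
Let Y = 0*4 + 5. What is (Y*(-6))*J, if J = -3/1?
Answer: 90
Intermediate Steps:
Y = 5 (Y = 0 + 5 = 5)
J = -3 (J = -3*1 = -3)
(Y*(-6))*J = (5*(-6))*(-3) = -30*(-3) = 90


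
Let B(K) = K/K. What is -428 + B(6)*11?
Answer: -417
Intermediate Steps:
B(K) = 1
-428 + B(6)*11 = -428 + 1*11 = -428 + 11 = -417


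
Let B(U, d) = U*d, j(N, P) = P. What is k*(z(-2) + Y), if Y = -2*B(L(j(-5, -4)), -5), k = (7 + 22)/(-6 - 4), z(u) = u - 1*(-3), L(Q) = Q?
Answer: 1131/10 ≈ 113.10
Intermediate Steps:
z(u) = 3 + u (z(u) = u + 3 = 3 + u)
k = -29/10 (k = 29/(-10) = 29*(-⅒) = -29/10 ≈ -2.9000)
Y = -40 (Y = -(-8)*(-5) = -2*20 = -40)
k*(z(-2) + Y) = -29*((3 - 2) - 40)/10 = -29*(1 - 40)/10 = -29/10*(-39) = 1131/10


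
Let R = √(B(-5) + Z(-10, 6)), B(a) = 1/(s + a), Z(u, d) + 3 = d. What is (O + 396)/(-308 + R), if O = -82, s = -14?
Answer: -209/205 - √266/2870 ≈ -1.0252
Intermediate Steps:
Z(u, d) = -3 + d
B(a) = 1/(-14 + a)
R = 2*√266/19 (R = √(1/(-14 - 5) + (-3 + 6)) = √(1/(-19) + 3) = √(-1/19 + 3) = √(56/19) = 2*√266/19 ≈ 1.7168)
(O + 396)/(-308 + R) = (-82 + 396)/(-308 + 2*√266/19) = 314/(-308 + 2*√266/19)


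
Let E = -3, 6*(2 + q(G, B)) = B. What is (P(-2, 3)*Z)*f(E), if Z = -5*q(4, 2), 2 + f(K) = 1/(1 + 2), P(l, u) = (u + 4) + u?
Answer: -1250/9 ≈ -138.89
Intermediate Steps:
q(G, B) = -2 + B/6
P(l, u) = 4 + 2*u (P(l, u) = (4 + u) + u = 4 + 2*u)
f(K) = -5/3 (f(K) = -2 + 1/(1 + 2) = -2 + 1/3 = -5/3)
Z = 25/3 (Z = -5*(-2 + (1/6)*2) = -5*(-2 + 1/3) = -5*(-5/3) = 25/3 ≈ 8.3333)
(P(-2, 3)*Z)*f(E) = ((4 + 2*3)*(25/3))*(-5/3) = ((4 + 6)*(25/3))*(-5/3) = (10*(25/3))*(-5/3) = (250/3)*(-5/3) = -1250/9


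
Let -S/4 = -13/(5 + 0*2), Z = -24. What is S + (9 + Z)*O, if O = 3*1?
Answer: -173/5 ≈ -34.600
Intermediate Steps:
O = 3
S = 52/5 (S = -(-52)/(5 + 0*2) = -(-52)/(5 + 0) = -(-52)/5 = -4*(-13/5) = 52/5 ≈ 10.400)
S + (9 + Z)*O = 52/5 + (9 - 24)*3 = 52/5 - 15*3 = 52/5 - 45 = -173/5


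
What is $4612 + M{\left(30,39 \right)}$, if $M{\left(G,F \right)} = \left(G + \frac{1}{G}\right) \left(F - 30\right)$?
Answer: $\frac{48823}{10} \approx 4882.3$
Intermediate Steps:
$M{\left(G,F \right)} = \left(-30 + F\right) \left(G + \frac{1}{G}\right)$ ($M{\left(G,F \right)} = \left(G + \frac{1}{G}\right) \left(-30 + F\right) = \left(-30 + F\right) \left(G + \frac{1}{G}\right)$)
$4612 + M{\left(30,39 \right)} = 4612 + \frac{-30 + 39 + 30^{2} \left(-30 + 39\right)}{30} = 4612 + \frac{-30 + 39 + 900 \cdot 9}{30} = 4612 + \frac{-30 + 39 + 8100}{30} = 4612 + \frac{1}{30} \cdot 8109 = 4612 + \frac{2703}{10} = \frac{48823}{10}$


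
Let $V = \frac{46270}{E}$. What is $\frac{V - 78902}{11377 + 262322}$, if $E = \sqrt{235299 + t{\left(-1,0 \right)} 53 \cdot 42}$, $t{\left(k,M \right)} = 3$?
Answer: $- \frac{78902}{273699} + \frac{46270 \sqrt{241977}}{66228862923} \approx -0.28794$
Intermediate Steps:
$E = \sqrt{241977}$ ($E = \sqrt{235299 + 3 \cdot 53 \cdot 42} = \sqrt{235299 + 159 \cdot 42} = \sqrt{235299 + 6678} = \sqrt{241977} \approx 491.91$)
$V = \frac{46270 \sqrt{241977}}{241977}$ ($V = \frac{46270}{\sqrt{241977}} = 46270 \frac{\sqrt{241977}}{241977} = \frac{46270 \sqrt{241977}}{241977} \approx 94.062$)
$\frac{V - 78902}{11377 + 262322} = \frac{\frac{46270 \sqrt{241977}}{241977} - 78902}{11377 + 262322} = \frac{-78902 + \frac{46270 \sqrt{241977}}{241977}}{273699} = \left(-78902 + \frac{46270 \sqrt{241977}}{241977}\right) \frac{1}{273699} = - \frac{78902}{273699} + \frac{46270 \sqrt{241977}}{66228862923}$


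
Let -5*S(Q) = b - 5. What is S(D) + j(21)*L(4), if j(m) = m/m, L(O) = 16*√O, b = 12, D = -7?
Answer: 153/5 ≈ 30.600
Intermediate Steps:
S(Q) = -7/5 (S(Q) = -(12 - 5)/5 = -⅕*7 = -7/5)
j(m) = 1
S(D) + j(21)*L(4) = -7/5 + 1*(16*√4) = -7/5 + 1*(16*2) = -7/5 + 1*32 = -7/5 + 32 = 153/5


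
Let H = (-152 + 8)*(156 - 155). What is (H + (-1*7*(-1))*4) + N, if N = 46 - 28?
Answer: -98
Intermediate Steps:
H = -144 (H = -144*1 = -144)
N = 18
(H + (-1*7*(-1))*4) + N = (-144 + (-1*7*(-1))*4) + 18 = (-144 - 7*(-1)*4) + 18 = (-144 + 7*4) + 18 = (-144 + 28) + 18 = -116 + 18 = -98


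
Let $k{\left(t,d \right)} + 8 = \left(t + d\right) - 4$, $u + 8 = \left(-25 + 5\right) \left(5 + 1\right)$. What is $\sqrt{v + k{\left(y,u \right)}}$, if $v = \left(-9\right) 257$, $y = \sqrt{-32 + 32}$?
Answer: $i \sqrt{2453} \approx 49.528 i$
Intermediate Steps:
$y = 0$ ($y = \sqrt{0} = 0$)
$v = -2313$
$u = -128$ ($u = -8 + \left(-25 + 5\right) \left(5 + 1\right) = -8 - 120 = -128$)
$k{\left(t,d \right)} = -12 + d + t$ ($k{\left(t,d \right)} = -8 - \left(4 - d - t\right) = -8 + \left(-4 + d + t\right) = -12 + d + t$)
$\sqrt{v + k{\left(y,u \right)}} = \sqrt{-2313 - 140} = \sqrt{-2453} = i \sqrt{2453}$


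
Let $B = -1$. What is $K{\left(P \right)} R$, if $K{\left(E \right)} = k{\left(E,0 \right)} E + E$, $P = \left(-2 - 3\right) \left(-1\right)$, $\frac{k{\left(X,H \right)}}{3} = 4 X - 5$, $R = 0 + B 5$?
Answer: $-1150$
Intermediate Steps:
$R = -5$ ($R = 0 - 5 = -5$)
$k{\left(X,H \right)} = -15 + 12 X$ ($k{\left(X,H \right)} = 3 \left(4 X - 5\right) = 3 \left(-5 + 4 X\right) = -15 + 12 X$)
$P = 5$ ($P = \left(-2 - 3\right) \left(-1\right) = \left(-5\right) \left(-1\right) = 5$)
$K{\left(E \right)} = E + E \left(-15 + 12 E\right)$ ($K{\left(E \right)} = \left(-15 + 12 E\right) E + E = E \left(-15 + 12 E\right) + E = E + E \left(-15 + 12 E\right)$)
$K{\left(P \right)} R = 2 \cdot 5 \left(-7 + 6 \cdot 5\right) \left(-5\right) = 2 \cdot 5 \left(-7 + 30\right) \left(-5\right) = 2 \cdot 5 \cdot 23 \left(-5\right) = 230 \left(-5\right) = -1150$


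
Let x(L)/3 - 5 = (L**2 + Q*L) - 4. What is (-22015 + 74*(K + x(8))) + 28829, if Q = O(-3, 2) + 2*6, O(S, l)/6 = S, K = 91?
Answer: 17322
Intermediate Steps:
O(S, l) = 6*S
Q = -6 (Q = 6*(-3) + 2*6 = -18 + 12 = -6)
x(L) = 3 - 18*L + 3*L**2 (x(L) = 15 + 3*((L**2 - 6*L) - 4) = 15 + 3*(-4 + L**2 - 6*L) = 15 + (-12 - 18*L + 3*L**2) = 3 - 18*L + 3*L**2)
(-22015 + 74*(K + x(8))) + 28829 = (-22015 + 74*(91 + (3 - 18*8 + 3*8**2))) + 28829 = (-22015 + 74*(91 + (3 - 144 + 3*64))) + 28829 = (-22015 + 74*(91 + (3 - 144 + 192))) + 28829 = (-22015 + 74*(91 + 51)) + 28829 = (-22015 + 74*142) + 28829 = (-22015 + 10508) + 28829 = -11507 + 28829 = 17322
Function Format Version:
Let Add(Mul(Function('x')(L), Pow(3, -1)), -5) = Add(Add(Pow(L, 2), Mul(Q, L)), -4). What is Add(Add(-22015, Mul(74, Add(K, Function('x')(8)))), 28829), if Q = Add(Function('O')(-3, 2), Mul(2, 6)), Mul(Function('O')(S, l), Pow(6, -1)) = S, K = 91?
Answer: 17322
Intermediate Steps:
Function('O')(S, l) = Mul(6, S)
Q = -6 (Q = Add(Mul(6, -3), Mul(2, 6)) = Add(-18, 12) = -6)
Function('x')(L) = Add(3, Mul(-18, L), Mul(3, Pow(L, 2))) (Function('x')(L) = Add(15, Mul(3, Add(Add(Pow(L, 2), Mul(-6, L)), -4))) = Add(15, Mul(3, Add(-4, Pow(L, 2), Mul(-6, L)))) = Add(15, Add(-12, Mul(-18, L), Mul(3, Pow(L, 2)))) = Add(3, Mul(-18, L), Mul(3, Pow(L, 2))))
Add(Add(-22015, Mul(74, Add(K, Function('x')(8)))), 28829) = Add(Add(-22015, Mul(74, Add(91, Add(3, Mul(-18, 8), Mul(3, Pow(8, 2)))))), 28829) = Add(Add(-22015, Mul(74, Add(91, Add(3, -144, Mul(3, 64))))), 28829) = Add(Add(-22015, Mul(74, Add(91, Add(3, -144, 192)))), 28829) = Add(Add(-22015, Mul(74, Add(91, 51))), 28829) = Add(Add(-22015, Mul(74, 142)), 28829) = Add(Add(-22015, 10508), 28829) = Add(-11507, 28829) = 17322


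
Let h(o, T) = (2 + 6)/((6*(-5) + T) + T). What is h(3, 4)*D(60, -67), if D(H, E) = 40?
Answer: -160/11 ≈ -14.545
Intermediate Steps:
h(o, T) = 8/(-30 + 2*T) (h(o, T) = 8/((-30 + T) + T) = 8/(-30 + 2*T))
h(3, 4)*D(60, -67) = (4/(-15 + 4))*40 = (4/(-11))*40 = (4*(-1/11))*40 = -4/11*40 = -160/11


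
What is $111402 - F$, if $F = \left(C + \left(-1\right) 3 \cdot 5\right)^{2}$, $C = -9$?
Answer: $110826$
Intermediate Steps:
$F = 576$ ($F = \left(-9 + \left(-1\right) 3 \cdot 5\right)^{2} = \left(-9 - 15\right)^{2} = \left(-24\right)^{2} = 576$)
$111402 - F = 111402 - 576 = 110826$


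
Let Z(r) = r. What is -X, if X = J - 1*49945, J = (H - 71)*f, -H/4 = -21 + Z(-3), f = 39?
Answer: 48970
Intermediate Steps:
H = 96 (H = -4*(-21 - 3) = -4*(-24) = 96)
J = 975 (J = (96 - 71)*39 = 25*39 = 975)
X = -48970 (X = 975 - 1*49945 = 975 - 49945 = -48970)
-X = -1*(-48970) = 48970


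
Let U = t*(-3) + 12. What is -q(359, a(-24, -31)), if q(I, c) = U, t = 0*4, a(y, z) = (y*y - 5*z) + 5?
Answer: -12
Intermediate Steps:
a(y, z) = 5 + y**2 - 5*z (a(y, z) = (y**2 - 5*z) + 5 = 5 + y**2 - 5*z)
t = 0
U = 12 (U = 0*(-3) + 12 = 0 + 12 = 12)
q(I, c) = 12
-q(359, a(-24, -31)) = -1*12 = -12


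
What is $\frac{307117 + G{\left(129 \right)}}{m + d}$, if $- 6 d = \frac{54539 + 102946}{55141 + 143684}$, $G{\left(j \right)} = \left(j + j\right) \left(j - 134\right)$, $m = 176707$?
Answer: $\frac{24322421310}{14053497211} \approx 1.7307$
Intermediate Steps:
$G{\left(j \right)} = 2 j \left(-134 + j\right)$
$d = - \frac{10499}{79530}$ ($d = - \frac{\left(54539 + 102946\right) \frac{1}{55141 + 143684}}{6} = - \frac{157485 \cdot \frac{1}{198825}}{6} = \left(- \frac{1}{6}\right) \frac{10499}{13255} = - \frac{10499}{79530} \approx -0.13201$)
$\frac{307117 + G{\left(129 \right)}}{m + d} = \frac{307117 + 2 \cdot 129 \left(-134 + 129\right)}{176707 - \frac{10499}{79530}} = \frac{307117 + 2 \cdot 129 \left(-5\right)}{\frac{14053497211}{79530}} = \left(307117 - 1290\right) \frac{79530}{14053497211} = 305827 \cdot \frac{79530}{14053497211} = \frac{24322421310}{14053497211}$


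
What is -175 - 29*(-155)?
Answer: 4320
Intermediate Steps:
-175 - 29*(-155) = -175 + 4495 = 4320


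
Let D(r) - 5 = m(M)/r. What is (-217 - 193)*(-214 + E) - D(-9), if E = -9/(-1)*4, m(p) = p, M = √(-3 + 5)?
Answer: 72975 + √2/9 ≈ 72975.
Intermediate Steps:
M = √2 ≈ 1.4142
D(r) = 5 + √2/r
E = 36 (E = -9*(-1)*4 = 9*4 = 36)
(-217 - 193)*(-214 + E) - D(-9) = (-217 - 193)*(-214 + 36) - (5 + √2/(-9)) = -410*(-178) - (5 + √2*(-⅑)) = 72980 - (5 - √2/9) = 72980 + (-5 + √2/9) = 72975 + √2/9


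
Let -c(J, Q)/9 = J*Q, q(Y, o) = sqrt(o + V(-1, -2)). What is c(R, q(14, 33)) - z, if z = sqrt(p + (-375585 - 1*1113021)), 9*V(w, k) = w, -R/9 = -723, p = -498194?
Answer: -39042*sqrt(74) - 20*I*sqrt(4967) ≈ -3.3585e+5 - 1409.5*I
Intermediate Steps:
R = 6507 (R = -9*(-723) = 6507)
V(w, k) = w/9
q(Y, o) = sqrt(-1/9 + o) (q(Y, o) = sqrt(o + (1/9)*(-1)) = sqrt(o - 1/9) = sqrt(-1/9 + o))
c(J, Q) = -9*J*Q
z = 20*I*sqrt(4967) (z = sqrt(-498194 + (-375585 - 1*1113021)) = sqrt(-498194 + (-375585 - 1113021)) = sqrt(-498194 - 1488606) = sqrt(-1986800) = 20*I*sqrt(4967) ≈ 1409.5*I)
c(R, q(14, 33)) - z = -9*6507*sqrt(-1 + 9*33)/3 - 20*I*sqrt(4967) = -9*6507*sqrt(-1 + 297)/3 - 20*I*sqrt(4967) = -9*6507*sqrt(296)/3 - 20*I*sqrt(4967) = -9*6507*(2*sqrt(74))/3 - 20*I*sqrt(4967) = -9*6507*2*sqrt(74)/3 - 20*I*sqrt(4967) = -39042*sqrt(74) - 20*I*sqrt(4967)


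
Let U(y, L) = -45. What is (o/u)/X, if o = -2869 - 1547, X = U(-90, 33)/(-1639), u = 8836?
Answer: -603152/33135 ≈ -18.203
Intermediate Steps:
X = 45/1639 (X = -45/(-1639) = -45*(-1/1639) = 45/1639 ≈ 0.027456)
o = -4416
(o/u)/X = (-4416/8836)/(45/1639) = -4416*1/8836*(1639/45) = -1104/2209*1639/45 = -603152/33135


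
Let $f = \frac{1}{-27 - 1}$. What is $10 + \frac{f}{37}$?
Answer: $\frac{10359}{1036} \approx 9.999$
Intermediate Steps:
$f = - \frac{1}{28}$ ($f = \frac{1}{-28} = - \frac{1}{28} \approx -0.035714$)
$10 + \frac{f}{37} = 10 - \frac{1}{28 \cdot 37} = 10 - \frac{1}{1036} = \frac{10359}{1036}$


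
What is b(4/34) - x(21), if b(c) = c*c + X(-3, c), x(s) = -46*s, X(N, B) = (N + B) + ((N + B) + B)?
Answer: 277546/289 ≈ 960.37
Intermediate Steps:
X(N, B) = 2*N + 3*B (X(N, B) = (B + N) + ((B + N) + B) = (B + N) + (N + 2*B) = 2*N + 3*B)
b(c) = -6 + c² + 3*c (b(c) = c*c + (2*(-3) + 3*c) = c² + (-6 + 3*c) = -6 + c² + 3*c)
b(4/34) - x(21) = (-6 + (4/34)² + 3*(4/34)) - (-46)*21 = (-6 + (4*(1/34))² + 3*(4*(1/34))) - 1*(-966) = (-6 + (2/17)² + 3*(2/17)) + 966 = (-6 + 4/289 + 6/17) + 966 = -1628/289 + 966 = 277546/289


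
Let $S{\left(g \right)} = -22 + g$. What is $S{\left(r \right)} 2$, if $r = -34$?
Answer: $-112$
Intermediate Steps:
$S{\left(r \right)} 2 = \left(-22 - 34\right) 2 = \left(-56\right) 2 = -112$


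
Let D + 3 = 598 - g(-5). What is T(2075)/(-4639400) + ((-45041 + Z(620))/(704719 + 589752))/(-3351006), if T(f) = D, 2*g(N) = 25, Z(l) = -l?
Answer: -505309012303049/4024939387891988880 ≈ -0.00012554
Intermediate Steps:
g(N) = 25/2 (g(N) = (½)*25 = 25/2)
D = 1165/2 (D = -3 + (598 - 1*25/2) = -3 + (598 - 25/2) = -3 + 1171/2 = 1165/2 ≈ 582.50)
T(f) = 1165/2
T(2075)/(-4639400) + ((-45041 + Z(620))/(704719 + 589752))/(-3351006) = (1165/2)/(-4639400) + ((-45041 - 1*620)/(704719 + 589752))/(-3351006) = (1165/2)*(-1/4639400) + ((-45041 - 620)/1294471)*(-1/3351006) = -233/1855760 - 45661*1/1294471*(-1/3351006) = -233/1855760 - 45661/1294471*(-1/3351006) = -233/1855760 + 45661/4337780087826 = -505309012303049/4024939387891988880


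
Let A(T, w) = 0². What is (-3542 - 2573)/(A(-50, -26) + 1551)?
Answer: -6115/1551 ≈ -3.9426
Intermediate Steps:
A(T, w) = 0
(-3542 - 2573)/(A(-50, -26) + 1551) = (-3542 - 2573)/(0 + 1551) = -6115/1551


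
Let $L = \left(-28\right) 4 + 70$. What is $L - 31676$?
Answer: $-31718$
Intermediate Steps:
$L = -42$ ($L = -112 + 70 = -42$)
$L - 31676 = -42 - 31676 = -31718$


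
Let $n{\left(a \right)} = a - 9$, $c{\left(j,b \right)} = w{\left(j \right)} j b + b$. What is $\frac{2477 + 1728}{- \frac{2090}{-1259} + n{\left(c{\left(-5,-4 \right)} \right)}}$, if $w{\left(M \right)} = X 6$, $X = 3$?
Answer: $\frac{5294095}{438963} \approx 12.06$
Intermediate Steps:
$w{\left(M \right)} = 18$ ($w{\left(M \right)} = 3 \cdot 6 = 18$)
$c{\left(j,b \right)} = b + 18 b j$ ($c{\left(j,b \right)} = 18 j b + b = 18 b j + b = b + 18 b j$)
$n{\left(a \right)} = -9 + a$
$\frac{2477 + 1728}{- \frac{2090}{-1259} + n{\left(c{\left(-5,-4 \right)} \right)}} = \frac{2477 + 1728}{- \frac{2090}{-1259} - \left(9 + 4 \left(1 + 18 \left(-5\right)\right)\right)} = \frac{4205}{\left(-2090\right) \left(- \frac{1}{1259}\right) - \left(9 + 4 \left(1 - 90\right)\right)} = \frac{4205}{\frac{2090}{1259} - -347} = \frac{4205}{\frac{2090}{1259} + \left(-9 + 356\right)} = \frac{4205}{\frac{2090}{1259} + 347} = \frac{4205}{\frac{438963}{1259}} = 4205 \cdot \frac{1259}{438963} = \frac{5294095}{438963}$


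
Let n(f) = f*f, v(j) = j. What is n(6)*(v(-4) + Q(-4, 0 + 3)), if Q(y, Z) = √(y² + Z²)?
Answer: 36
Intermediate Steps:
n(f) = f²
Q(y, Z) = √(Z² + y²)
n(6)*(v(-4) + Q(-4, 0 + 3)) = 6²*(-4 + √((0 + 3)² + (-4)²)) = 36*(-4 + √(3² + 16)) = 36*(-4 + √(9 + 16)) = 36*(-4 + √25) = 36*(-4 + 5) = 36*1 = 36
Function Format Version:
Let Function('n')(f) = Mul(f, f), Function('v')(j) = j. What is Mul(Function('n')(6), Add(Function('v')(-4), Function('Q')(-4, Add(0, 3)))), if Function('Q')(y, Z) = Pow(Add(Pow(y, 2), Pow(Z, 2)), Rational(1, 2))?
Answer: 36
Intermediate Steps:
Function('n')(f) = Pow(f, 2)
Function('Q')(y, Z) = Pow(Add(Pow(Z, 2), Pow(y, 2)), Rational(1, 2))
Mul(Function('n')(6), Add(Function('v')(-4), Function('Q')(-4, Add(0, 3)))) = Mul(Pow(6, 2), Add(-4, Pow(Add(Pow(Add(0, 3), 2), Pow(-4, 2)), Rational(1, 2)))) = Mul(36, Add(-4, Pow(Add(Pow(3, 2), 16), Rational(1, 2)))) = Mul(36, Add(-4, Pow(Add(9, 16), Rational(1, 2)))) = Mul(36, Add(-4, Pow(25, Rational(1, 2)))) = Mul(36, Add(-4, 5)) = Mul(36, 1) = 36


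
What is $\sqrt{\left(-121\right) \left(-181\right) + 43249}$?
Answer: $5 \sqrt{2606} \approx 255.24$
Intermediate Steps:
$\sqrt{\left(-121\right) \left(-181\right) + 43249} = \sqrt{21901 + 43249} = \sqrt{65150} = 5 \sqrt{2606}$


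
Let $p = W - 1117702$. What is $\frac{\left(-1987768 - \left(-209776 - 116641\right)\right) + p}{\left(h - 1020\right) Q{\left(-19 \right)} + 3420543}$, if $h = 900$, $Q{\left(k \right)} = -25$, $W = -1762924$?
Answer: $- \frac{4541977}{3423543} \approx -1.3267$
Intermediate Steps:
$p = -2880626$ ($p = -1762924 - 1117702 = -2880626$)
$\frac{\left(-1987768 - \left(-209776 - 116641\right)\right) + p}{\left(h - 1020\right) Q{\left(-19 \right)} + 3420543} = \frac{\left(-1987768 - \left(-209776 - 116641\right)\right) - 2880626}{\left(900 - 1020\right) \left(-25\right) + 3420543} = \frac{\left(-1987768 - -326417\right) - 2880626}{\left(-120\right) \left(-25\right) + 3420543} = \frac{\left(-1987768 + 326417\right) - 2880626}{3000 + 3420543} = \frac{-1661351 - 2880626}{3423543} = \left(-4541977\right) \frac{1}{3423543} = - \frac{4541977}{3423543}$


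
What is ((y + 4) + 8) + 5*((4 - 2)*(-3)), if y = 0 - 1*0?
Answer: -18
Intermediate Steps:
y = 0 (y = 0 + 0 = 0)
((y + 4) + 8) + 5*((4 - 2)*(-3)) = ((0 + 4) + 8) + 5*((4 - 2)*(-3)) = (4 + 8) + 5*(2*(-3)) = 12 + 5*(-6) = 12 - 30 = -18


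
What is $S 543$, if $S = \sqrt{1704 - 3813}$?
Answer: $543 i \sqrt{2109} \approx 24937.0 i$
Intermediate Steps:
$S = i \sqrt{2109}$ ($S = \sqrt{-2109} = i \sqrt{2109} \approx 45.924 i$)
$S 543 = i \sqrt{2109} \cdot 543 = 543 i \sqrt{2109}$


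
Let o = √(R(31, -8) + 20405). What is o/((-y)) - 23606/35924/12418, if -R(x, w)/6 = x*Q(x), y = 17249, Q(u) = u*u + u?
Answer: -11803/223052116 - I*√164107/17249 ≈ -5.2916e-5 - 0.023485*I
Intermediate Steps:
Q(u) = u + u² (Q(u) = u² + u = u + u²)
R(x, w) = -6*x²*(1 + x) (R(x, w) = -6*x*x*(1 + x) = -6*x²*(1 + x))
o = I*√164107 (o = √(6*31²*(-1 - 1*31) + 20405) = √(6*961*(-1 - 31) + 20405) = √(6*961*(-32) + 20405) = √(-184512 + 20405) = √(-164107) = I*√164107 ≈ 405.1*I)
o/((-y)) - 23606/35924/12418 = (I*√164107)/((-1*17249)) - 23606/35924/12418 = (I*√164107)/(-17249) - 23606*1/35924*(1/12418) = (I*√164107)*(-1/17249) - 11803/17962*1/12418 = -I*√164107/17249 - 11803/223052116 = -11803/223052116 - I*√164107/17249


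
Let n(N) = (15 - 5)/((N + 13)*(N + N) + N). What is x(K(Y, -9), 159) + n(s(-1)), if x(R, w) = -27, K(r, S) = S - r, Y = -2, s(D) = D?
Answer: -137/5 ≈ -27.400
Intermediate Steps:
n(N) = 10/(N + 2*N*(13 + N)) (n(N) = 10/((13 + N)*(2*N) + N) = 10/(2*N*(13 + N) + N) = 10/(N + 2*N*(13 + N)))
x(K(Y, -9), 159) + n(s(-1)) = -27 + 10/(-1*(27 + 2*(-1))) = -27 + 10*(-1)/(27 - 2) = -27 + 10*(-1)/25 = -27 + 10*(-1)*(1/25) = -27 - 2/5 = -137/5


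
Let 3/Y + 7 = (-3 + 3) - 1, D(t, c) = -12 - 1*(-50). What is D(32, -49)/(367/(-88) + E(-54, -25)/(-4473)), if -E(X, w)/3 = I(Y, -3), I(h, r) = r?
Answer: -1661968/182487 ≈ -9.1073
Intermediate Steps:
D(t, c) = 38 (D(t, c) = -12 + 50 = 38)
Y = -3/8 (Y = 3/(-7 + ((-3 + 3) - 1)) = 3/(-7 + (0 - 1)) = 3/(-7 - 1) = 3/(-8) = 3*(-⅛) = -3/8 ≈ -0.37500)
E(X, w) = 9 (E(X, w) = -3*(-3) = 9)
D(32, -49)/(367/(-88) + E(-54, -25)/(-4473)) = 38/(367/(-88) + 9/(-4473)) = 38/(367*(-1/88) + 9*(-1/4473)) = 38/(-367/88 - 1/497) = 38/(-182487/43736) = 38*(-43736/182487) = -1661968/182487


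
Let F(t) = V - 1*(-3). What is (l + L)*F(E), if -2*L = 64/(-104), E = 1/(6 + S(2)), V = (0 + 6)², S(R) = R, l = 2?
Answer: 90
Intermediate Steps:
V = 36 (V = 6² = 36)
E = ⅛ (E = 1/(6 + 2) = 1/8 = ⅛ ≈ 0.12500)
F(t) = 39 (F(t) = 36 - 1*(-3) = 36 + 3 = 39)
L = 4/13 (L = -32/(-104) = -32*(-1)/104 = -½*(-8/13) = 4/13 ≈ 0.30769)
(l + L)*F(E) = (2 + 4/13)*39 = (30/13)*39 = 90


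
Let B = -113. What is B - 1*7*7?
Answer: -162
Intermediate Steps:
B - 1*7*7 = -113 - 1*7*7 = -113 - 7*7 = -113 - 1*49 = -113 - 49 = -162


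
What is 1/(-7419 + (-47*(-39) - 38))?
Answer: -1/5624 ≈ -0.00017781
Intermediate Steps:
1/(-7419 + (-47*(-39) - 38)) = 1/(-7419 + (1833 - 38)) = 1/(-7419 + 1795) = 1/(-5624) = -1/5624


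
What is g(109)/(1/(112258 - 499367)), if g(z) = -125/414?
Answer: 48388625/414 ≈ 1.1688e+5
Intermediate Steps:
g(z) = -125/414 (g(z) = -125*1/414 = -125/414)
g(109)/(1/(112258 - 499367)) = -125/(414*(1/(112258 - 499367))) = -125/(414*(1/(-387109))) = -125/(414*(-1/387109)) = -125/414*(-387109) = 48388625/414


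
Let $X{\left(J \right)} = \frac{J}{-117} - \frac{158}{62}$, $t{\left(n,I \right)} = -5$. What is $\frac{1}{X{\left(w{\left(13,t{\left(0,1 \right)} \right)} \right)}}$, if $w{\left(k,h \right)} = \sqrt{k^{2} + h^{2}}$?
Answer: $- \frac{33524361}{85246615} + \frac{112437 \sqrt{194}}{85246615} \approx -0.37489$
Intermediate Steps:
$w{\left(k,h \right)} = \sqrt{h^{2} + k^{2}}$
$X{\left(J \right)} = - \frac{79}{31} - \frac{J}{117}$ ($X{\left(J \right)} = J \left(- \frac{1}{117}\right) - \frac{79}{31} = - \frac{J}{117} - \frac{79}{31} = - \frac{79}{31} - \frac{J}{117}$)
$\frac{1}{X{\left(w{\left(13,t{\left(0,1 \right)} \right)} \right)}} = \frac{1}{- \frac{79}{31} - \frac{\sqrt{\left(-5\right)^{2} + 13^{2}}}{117}} = \frac{1}{- \frac{79}{31} - \frac{\sqrt{25 + 169}}{117}} = \frac{1}{- \frac{79}{31} - \frac{\sqrt{194}}{117}}$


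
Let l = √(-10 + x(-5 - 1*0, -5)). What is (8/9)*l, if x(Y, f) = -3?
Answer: 8*I*√13/9 ≈ 3.2049*I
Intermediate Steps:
l = I*√13 (l = √(-10 - 3) = √(-13) = I*√13 ≈ 3.6056*I)
(8/9)*l = (8/9)*(I*√13) = ((⅑)*8)*(I*√13) = 8*(I*√13)/9 = 8*I*√13/9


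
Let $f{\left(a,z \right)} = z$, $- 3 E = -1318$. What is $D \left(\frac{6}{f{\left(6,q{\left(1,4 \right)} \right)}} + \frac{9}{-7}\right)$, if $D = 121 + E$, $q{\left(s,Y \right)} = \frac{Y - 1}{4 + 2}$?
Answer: $\frac{42025}{7} \approx 6003.6$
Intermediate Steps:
$E = \frac{1318}{3}$ ($E = \left(- \frac{1}{3}\right) \left(-1318\right) = \frac{1318}{3} \approx 439.33$)
$q{\left(s,Y \right)} = - \frac{1}{6} + \frac{Y}{6}$ ($q{\left(s,Y \right)} = \frac{-1 + Y}{6} = \left(-1 + Y\right) \frac{1}{6} = - \frac{1}{6} + \frac{Y}{6}$)
$D = \frac{1681}{3}$ ($D = 121 + \frac{1318}{3} = \frac{1681}{3} \approx 560.33$)
$D \left(\frac{6}{f{\left(6,q{\left(1,4 \right)} \right)}} + \frac{9}{-7}\right) = \frac{1681 \left(\frac{6}{- \frac{1}{6} + \frac{1}{6} \cdot 4} + \frac{9}{-7}\right)}{3} = \frac{1681 \left(\frac{6}{- \frac{1}{6} + \frac{2}{3}} + 9 \left(- \frac{1}{7}\right)\right)}{3} = \frac{1681 \left(6 \frac{1}{\frac{1}{2}} - \frac{9}{7}\right)}{3} = \frac{1681 \left(6 \cdot 2 - \frac{9}{7}\right)}{3} = \frac{1681 \left(12 - \frac{9}{7}\right)}{3} = \frac{1681}{3} \cdot \frac{75}{7} = \frac{42025}{7}$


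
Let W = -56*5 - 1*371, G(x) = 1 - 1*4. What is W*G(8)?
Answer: 1953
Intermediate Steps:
G(x) = -3 (G(x) = 1 - 4 = -3)
W = -651 (W = -14*20 - 371 = -280 - 371 = -651)
W*G(8) = -651*(-3) = 1953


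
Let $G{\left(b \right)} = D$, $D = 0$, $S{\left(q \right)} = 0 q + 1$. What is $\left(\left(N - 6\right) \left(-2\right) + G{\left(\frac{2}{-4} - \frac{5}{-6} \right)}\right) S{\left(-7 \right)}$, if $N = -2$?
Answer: $16$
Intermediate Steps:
$S{\left(q \right)} = 1$ ($S{\left(q \right)} = 0 + 1 = 1$)
$G{\left(b \right)} = 0$
$\left(\left(N - 6\right) \left(-2\right) + G{\left(\frac{2}{-4} - \frac{5}{-6} \right)}\right) S{\left(-7 \right)} = \left(\left(-2 - 6\right) \left(-2\right) + 0\right) 1 = \left(\left(-8\right) \left(-2\right) + 0\right) 1 = \left(16 + 0\right) 1 = 16 \cdot 1 = 16$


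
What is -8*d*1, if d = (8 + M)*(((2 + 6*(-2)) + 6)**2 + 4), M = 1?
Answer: -1440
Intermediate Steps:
d = 180 (d = (8 + 1)*(((2 + 6*(-2)) + 6)**2 + 4) = 9*(((2 - 12) + 6)**2 + 4) = 9*((-10 + 6)**2 + 4) = 9*((-4)**2 + 4) = 9*(16 + 4) = 9*20 = 180)
-8*d*1 = -8*180*1 = -1440*1 = -1440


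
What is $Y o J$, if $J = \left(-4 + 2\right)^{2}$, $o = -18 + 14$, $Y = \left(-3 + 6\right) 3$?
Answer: $-144$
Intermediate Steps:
$Y = 9$ ($Y = 3 \cdot 3 = 9$)
$o = -4$
$J = 4$ ($J = \left(-2\right)^{2} = 4$)
$Y o J = 9 \left(-4\right) 4 = \left(-36\right) 4 = -144$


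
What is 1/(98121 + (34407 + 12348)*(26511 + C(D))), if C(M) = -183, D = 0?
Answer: 1/1231063761 ≈ 8.1231e-10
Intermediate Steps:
1/(98121 + (34407 + 12348)*(26511 + C(D))) = 1/(98121 + (34407 + 12348)*(26511 - 183)) = 1/(98121 + 46755*26328) = 1/(98121 + 1230965640) = 1/1231063761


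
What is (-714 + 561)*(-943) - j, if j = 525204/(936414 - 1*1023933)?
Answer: 4209226335/29173 ≈ 1.4429e+5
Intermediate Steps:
j = -175068/29173 (j = 525204/(936414 - 1023933) = 525204/(-87519) = 525204*(-1/87519) = -175068/29173 ≈ -6.0010)
(-714 + 561)*(-943) - j = (-714 + 561)*(-943) - 1*(-175068/29173) = -153*(-943) + 175068/29173 = 144279 + 175068/29173 = 4209226335/29173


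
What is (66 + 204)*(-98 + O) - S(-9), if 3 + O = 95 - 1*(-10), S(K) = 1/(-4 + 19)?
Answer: 16199/15 ≈ 1079.9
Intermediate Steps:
S(K) = 1/15
O = 102 (O = -3 + (95 - 1*(-10)) = -3 + (95 + 10) = -3 + 105 = 102)
(66 + 204)*(-98 + O) - S(-9) = (66 + 204)*(-98 + 102) - 1*1/15 = 270*4 - 1/15 = 1080 - 1/15 = 16199/15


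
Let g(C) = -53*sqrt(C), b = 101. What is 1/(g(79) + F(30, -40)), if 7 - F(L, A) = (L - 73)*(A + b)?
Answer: 2630/6694989 + 53*sqrt(79)/6694989 ≈ 0.00046319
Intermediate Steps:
F(L, A) = 7 - (-73 + L)*(101 + A) (F(L, A) = 7 - (L - 73)*(A + 101) = 7 - (-73 + L)*(101 + A))
1/(g(79) + F(30, -40)) = 1/(-53*sqrt(79) + (7380 - 101*30 + 73*(-40) - 1*(-40)*30)) = 1/(-53*sqrt(79) + (7380 - 3030 - 2920 + 1200)) = 1/(-53*sqrt(79) + 2630) = 1/(2630 - 53*sqrt(79))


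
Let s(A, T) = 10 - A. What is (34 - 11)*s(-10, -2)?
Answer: 460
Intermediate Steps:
(34 - 11)*s(-10, -2) = (34 - 11)*(10 - 1*(-10)) = 23*(10 + 10) = 23*20 = 460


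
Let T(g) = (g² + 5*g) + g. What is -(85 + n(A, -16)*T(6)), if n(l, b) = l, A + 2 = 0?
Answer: 59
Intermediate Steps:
A = -2 (A = -2 + 0 = -2)
T(g) = g² + 6*g
-(85 + n(A, -16)*T(6)) = -(85 - 12*(6 + 6)) = -(85 - 12*12) = -(85 - 2*72) = -(85 - 144) = -1*(-59) = 59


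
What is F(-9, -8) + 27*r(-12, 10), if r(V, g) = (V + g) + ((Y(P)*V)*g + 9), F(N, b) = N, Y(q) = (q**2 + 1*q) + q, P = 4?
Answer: -77580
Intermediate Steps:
Y(q) = q**2 + 2*q (Y(q) = (q**2 + q) + q = (q + q**2) + q = q**2 + 2*q)
r(V, g) = 9 + V + g + 24*V*g (r(V, g) = (V + g) + (((4*(2 + 4))*V)*g + 9) = (V + g) + (((4*6)*V)*g + 9) = (V + g) + ((24*V)*g + 9) = (V + g) + (24*V*g + 9) = (V + g) + (9 + 24*V*g) = 9 + V + g + 24*V*g)
F(-9, -8) + 27*r(-12, 10) = -9 + 27*(9 - 12 + 10 + 24*(-12)*10) = -9 + 27*(9 - 12 + 10 - 2880) = -9 + 27*(-2873) = -9 - 77571 = -77580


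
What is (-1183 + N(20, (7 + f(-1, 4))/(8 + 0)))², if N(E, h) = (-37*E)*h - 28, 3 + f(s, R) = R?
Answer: 3806401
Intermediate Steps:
f(s, R) = -3 + R
N(E, h) = -28 - 37*E*h (N(E, h) = -37*E*h - 28 = -28 - 37*E*h)
(-1183 + N(20, (7 + f(-1, 4))/(8 + 0)))² = (-1183 + (-28 - 37*20*(7 + (-3 + 4))/(8 + 0)))² = (-1183 + (-28 - 37*20*(7 + 1)/8))² = (-1183 + (-28 - 37*20*8*(⅛)))² = (-1183 + (-28 - 37*20*1))² = (-1183 + (-28 - 740))² = (-1183 - 768)² = (-1951)² = 3806401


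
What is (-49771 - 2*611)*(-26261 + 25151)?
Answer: 56602230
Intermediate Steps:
(-49771 - 2*611)*(-26261 + 25151) = (-49771 - 1222)*(-1110) = -50993*(-1110) = 56602230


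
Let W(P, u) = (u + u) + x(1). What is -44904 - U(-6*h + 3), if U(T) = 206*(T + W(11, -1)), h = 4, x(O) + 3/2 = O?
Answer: -40063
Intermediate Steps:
x(O) = -3/2 + O
W(P, u) = -½ + 2*u (W(P, u) = (u + u) + (-3/2 + 1) = 2*u - ½ = -½ + 2*u)
U(T) = -515 + 206*T (U(T) = 206*(T + (-½ + 2*(-1))) = 206*(T + (-½ - 2)) = 206*(T - 5/2) = 206*(-5/2 + T) = -515 + 206*T)
-44904 - U(-6*h + 3) = -44904 - (-515 + 206*(-6*4 + 3)) = -44904 - (-515 + 206*(-24 + 3)) = -44904 - (-515 + 206*(-21)) = -44904 - (-515 - 4326) = -44904 - 1*(-4841) = -44904 + 4841 = -40063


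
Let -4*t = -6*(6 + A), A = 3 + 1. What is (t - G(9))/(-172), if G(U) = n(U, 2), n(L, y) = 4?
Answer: -11/172 ≈ -0.063954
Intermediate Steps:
A = 4
G(U) = 4
t = 15 (t = -(-3)*(6 + 4)/2 = -(-3)*10/2 = -¼*(-60) = 15)
(t - G(9))/(-172) = (15 - 1*4)/(-172) = (15 - 4)*(-1/172) = 11*(-1/172) = -11/172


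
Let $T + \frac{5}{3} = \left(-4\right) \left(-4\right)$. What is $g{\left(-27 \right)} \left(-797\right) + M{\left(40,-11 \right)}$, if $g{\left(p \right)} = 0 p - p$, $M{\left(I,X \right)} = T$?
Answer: $- \frac{64514}{3} \approx -21505.0$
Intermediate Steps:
$T = \frac{43}{3}$ ($T = - \frac{5}{3} - -16 = - \frac{5}{3} + 16 = \frac{43}{3} \approx 14.333$)
$M{\left(I,X \right)} = \frac{43}{3}$
$g{\left(p \right)} = - p$ ($g{\left(p \right)} = 0 - p = - p$)
$g{\left(-27 \right)} \left(-797\right) + M{\left(40,-11 \right)} = \left(-1\right) \left(-27\right) \left(-797\right) + \frac{43}{3} = 27 \left(-797\right) + \frac{43}{3} = -21519 + \frac{43}{3} = - \frac{64514}{3}$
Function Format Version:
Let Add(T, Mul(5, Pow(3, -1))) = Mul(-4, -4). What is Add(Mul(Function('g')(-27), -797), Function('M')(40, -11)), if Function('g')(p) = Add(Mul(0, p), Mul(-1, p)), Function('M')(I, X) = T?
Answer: Rational(-64514, 3) ≈ -21505.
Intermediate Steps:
T = Rational(43, 3) (T = Add(Rational(-5, 3), Mul(-4, -4)) = Add(Rational(-5, 3), 16) = Rational(43, 3) ≈ 14.333)
Function('M')(I, X) = Rational(43, 3)
Function('g')(p) = Mul(-1, p) (Function('g')(p) = Add(0, Mul(-1, p)) = Mul(-1, p))
Add(Mul(Function('g')(-27), -797), Function('M')(40, -11)) = Add(Mul(Mul(-1, -27), -797), Rational(43, 3)) = Add(Mul(27, -797), Rational(43, 3)) = Add(-21519, Rational(43, 3)) = Rational(-64514, 3)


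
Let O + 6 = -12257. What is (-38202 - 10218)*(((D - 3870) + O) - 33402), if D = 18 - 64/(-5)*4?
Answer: 2395134036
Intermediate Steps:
O = -12263 (O = -6 - 12257 = -12263)
D = 346/5 (D = 18 - 64*(-1/5)*4 = 18 + (64/5)*4 = 18 + 256/5 = 346/5 ≈ 69.200)
(-38202 - 10218)*(((D - 3870) + O) - 33402) = (-38202 - 10218)*(((346/5 - 3870) - 12263) - 33402) = -48420*((-19004/5 - 12263) - 33402) = -48420*(-80319/5 - 33402) = -48420*(-247329/5) = 2395134036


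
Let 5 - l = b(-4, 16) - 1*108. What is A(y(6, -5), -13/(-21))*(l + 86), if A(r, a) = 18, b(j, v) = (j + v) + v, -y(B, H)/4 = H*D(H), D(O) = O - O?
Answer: 3078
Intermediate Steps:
D(O) = 0
y(B, H) = 0 (y(B, H) = -4*H*0 = -4*0 = 0)
b(j, v) = j + 2*v
l = 85 (l = 5 - ((-4 + 2*16) - 1*108) = 5 - ((-4 + 32) - 108) = 5 - (28 - 108) = 5 - 1*(-80) = 5 + 80 = 85)
A(y(6, -5), -13/(-21))*(l + 86) = 18*(85 + 86) = 18*171 = 3078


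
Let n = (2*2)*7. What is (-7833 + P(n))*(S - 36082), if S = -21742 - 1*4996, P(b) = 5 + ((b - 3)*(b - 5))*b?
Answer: -519647040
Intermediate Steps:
n = 28 (n = 4*7 = 28)
P(b) = 5 + b*(-5 + b)*(-3 + b) (P(b) = 5 + ((-3 + b)*(-5 + b))*b = 5 + ((-5 + b)*(-3 + b))*b = 5 + b*(-5 + b)*(-3 + b))
S = -26738 (S = -21742 - 4996 = -26738)
(-7833 + P(n))*(S - 36082) = (-7833 + (5 + 28³ - 8*28² + 15*28))*(-26738 - 36082) = (-7833 + (5 + 21952 - 8*784 + 420))*(-62820) = (-7833 + (5 + 21952 - 6272 + 420))*(-62820) = (-7833 + 16105)*(-62820) = 8272*(-62820) = -519647040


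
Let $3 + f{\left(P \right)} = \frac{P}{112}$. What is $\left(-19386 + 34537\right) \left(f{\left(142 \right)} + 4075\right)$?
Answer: $\frac{3455988553}{56} \approx 6.1714 \cdot 10^{7}$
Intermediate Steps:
$f{\left(P \right)} = -3 + \frac{P}{112}$
$\left(-19386 + 34537\right) \left(f{\left(142 \right)} + 4075\right) = \left(-19386 + 34537\right) \left(\left(-3 + \frac{1}{112} \cdot 142\right) + 4075\right) = 15151 \left(\left(-3 + \frac{71}{56}\right) + 4075\right) = 15151 \left(- \frac{97}{56} + 4075\right) = 15151 \cdot \frac{228103}{56} = \frac{3455988553}{56}$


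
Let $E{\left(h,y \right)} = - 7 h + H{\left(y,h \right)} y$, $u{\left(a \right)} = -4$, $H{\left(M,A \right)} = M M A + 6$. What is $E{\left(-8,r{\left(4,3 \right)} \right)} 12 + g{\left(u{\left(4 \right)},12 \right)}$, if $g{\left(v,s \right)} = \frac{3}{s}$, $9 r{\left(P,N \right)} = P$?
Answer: $\frac{676339}{972} \approx 695.82$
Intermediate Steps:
$H{\left(M,A \right)} = 6 + A M^{2}$ ($H{\left(M,A \right)} = M^{2} A + 6 = A M^{2} + 6 = 6 + A M^{2}$)
$r{\left(P,N \right)} = \frac{P}{9}$
$E{\left(h,y \right)} = - 7 h + y \left(6 + h y^{2}\right)$ ($E{\left(h,y \right)} = - 7 h + \left(6 + h y^{2}\right) y = - 7 h + y \left(6 + h y^{2}\right)$)
$E{\left(-8,r{\left(4,3 \right)} \right)} 12 + g{\left(u{\left(4 \right)},12 \right)} = \left(\left(-7\right) \left(-8\right) + \frac{1}{9} \cdot 4 \left(6 - 8 \left(\frac{1}{9} \cdot 4\right)^{2}\right)\right) 12 + \frac{3}{12} = \left(56 + \frac{4 \left(6 - 8 \left(\frac{4}{9}\right)^{2}\right)}{9}\right) 12 + 3 \cdot \frac{1}{12} = \left(56 + \frac{4 \left(6 - \frac{128}{81}\right)}{9}\right) 12 + \frac{1}{4} = \left(56 + \frac{4}{9} \cdot \frac{358}{81}\right) 12 + \frac{1}{4} = \left(56 + \frac{1432}{729}\right) 12 + \frac{1}{4} = \frac{42256}{729} \cdot 12 + \frac{1}{4} = \frac{169024}{243} + \frac{1}{4} = \frac{676339}{972}$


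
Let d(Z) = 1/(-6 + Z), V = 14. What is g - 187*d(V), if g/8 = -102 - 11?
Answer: -7419/8 ≈ -927.38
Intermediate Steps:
g = -904 (g = 8*(-102 - 11) = 8*(-113) = -904)
g - 187*d(V) = -904 - 187/(-6 + 14) = -904 - 187/8 = -7419/8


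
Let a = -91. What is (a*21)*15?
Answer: -28665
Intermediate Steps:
(a*21)*15 = -91*21*15 = -1911*15 = -28665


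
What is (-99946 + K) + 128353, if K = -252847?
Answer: -224440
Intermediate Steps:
(-99946 + K) + 128353 = (-99946 - 252847) + 128353 = -352793 + 128353 = -224440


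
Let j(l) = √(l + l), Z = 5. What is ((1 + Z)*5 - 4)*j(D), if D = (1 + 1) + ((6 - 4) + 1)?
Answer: 26*√10 ≈ 82.219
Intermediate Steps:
D = 5 (D = 2 + (2 + 1) = 2 + 3 = 5)
j(l) = √2*√l (j(l) = √(2*l) = √2*√l)
((1 + Z)*5 - 4)*j(D) = ((1 + 5)*5 - 4)*(√2*√5) = (6*5 - 4)*√10 = (30 - 4)*√10 = 26*√10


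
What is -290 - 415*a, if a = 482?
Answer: -200320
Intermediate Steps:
-290 - 415*a = -290 - 415*482 = -290 - 200030 = -200320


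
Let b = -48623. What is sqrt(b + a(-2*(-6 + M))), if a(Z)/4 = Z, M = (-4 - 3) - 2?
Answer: 13*I*sqrt(287) ≈ 220.23*I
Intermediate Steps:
M = -9 (M = -7 - 2 = -9)
a(Z) = 4*Z
sqrt(b + a(-2*(-6 + M))) = sqrt(-48623 + 4*(-2*(-6 - 9))) = sqrt(-48623 + 4*(-2*(-15))) = sqrt(-48623 + 4*30) = sqrt(-48623 + 120) = sqrt(-48503) = 13*I*sqrt(287)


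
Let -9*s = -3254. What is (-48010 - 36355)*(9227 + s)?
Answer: -7280446405/9 ≈ -8.0894e+8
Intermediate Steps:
s = 3254/9 (s = -1/9*(-3254) = 3254/9 ≈ 361.56)
(-48010 - 36355)*(9227 + s) = (-48010 - 36355)*(9227 + 3254/9) = -84365*86297/9 = -7280446405/9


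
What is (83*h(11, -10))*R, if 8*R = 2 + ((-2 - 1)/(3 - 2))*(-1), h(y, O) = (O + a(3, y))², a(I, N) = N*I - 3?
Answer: 20750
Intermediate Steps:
a(I, N) = -3 + I*N (a(I, N) = I*N - 3 = -3 + I*N)
h(y, O) = (-3 + O + 3*y)² (h(y, O) = (O + (-3 + 3*y))² = (-3 + O + 3*y)²)
R = 5/8 (R = (2 + ((-2 - 1)/(3 - 2))*(-1))/8 = (2 - 3/1*(-1))/8 = (2 - 3*1*(-1))/8 = (2 - 3*(-1))/8 = (2 + 3)/8 = (⅛)*5 = 5/8 ≈ 0.62500)
(83*h(11, -10))*R = (83*(-3 - 10 + 3*11)²)*(5/8) = (83*(-3 - 10 + 33)²)*(5/8) = (83*20²)*(5/8) = (83*400)*(5/8) = 33200*(5/8) = 20750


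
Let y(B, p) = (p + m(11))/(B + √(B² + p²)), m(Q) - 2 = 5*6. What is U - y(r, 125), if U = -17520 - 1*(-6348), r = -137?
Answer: -174584009/15625 - 157*√34394/15625 ≈ -11175.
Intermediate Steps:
m(Q) = 32 (m(Q) = 2 + 5*6 = 2 + 30 = 32)
U = -11172 (U = -17520 + 6348 = -11172)
y(B, p) = (32 + p)/(B + √(B² + p²)) (y(B, p) = (p + 32)/(B + √(B² + p²)) = (32 + p)/(B + √(B² + p²)))
U - y(r, 125) = -11172 - (32 + 125)/(-137 + √((-137)² + 125²)) = -11172 - 157/(-137 + √(18769 + 15625)) = -11172 - 157/(-137 + √34394)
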